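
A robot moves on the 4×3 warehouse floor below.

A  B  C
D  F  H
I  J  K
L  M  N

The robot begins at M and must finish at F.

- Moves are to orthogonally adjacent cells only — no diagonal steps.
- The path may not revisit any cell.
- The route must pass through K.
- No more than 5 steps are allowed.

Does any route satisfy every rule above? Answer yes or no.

One route that works: M → J → K → H → F.

yes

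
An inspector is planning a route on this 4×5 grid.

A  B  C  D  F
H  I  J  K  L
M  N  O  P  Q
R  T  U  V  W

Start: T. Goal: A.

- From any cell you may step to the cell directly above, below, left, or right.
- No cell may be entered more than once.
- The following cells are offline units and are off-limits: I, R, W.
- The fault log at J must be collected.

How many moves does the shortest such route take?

Any route passes through J somewhere between T and A. Summing Manhattan distances along the two legs (T → J → A) gives a lower bound of 3 + 3 = 6 moves.
A route of 6 moves achieves this: T → N → O → J → C → B → A.
Since 6 matches the lower bound, it is optimal.

6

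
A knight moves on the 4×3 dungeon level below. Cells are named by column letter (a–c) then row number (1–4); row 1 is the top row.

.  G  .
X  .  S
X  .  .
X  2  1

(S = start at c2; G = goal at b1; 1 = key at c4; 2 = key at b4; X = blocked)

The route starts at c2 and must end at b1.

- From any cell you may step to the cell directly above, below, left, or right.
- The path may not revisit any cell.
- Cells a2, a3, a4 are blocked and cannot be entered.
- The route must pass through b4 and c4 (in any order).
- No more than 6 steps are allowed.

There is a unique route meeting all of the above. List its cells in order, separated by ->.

c2 -> c3 -> c4 -> b4 -> b3 -> b2 -> b1

The 6-move cap with required stops at b4, c4 leaves no slack for detours.
Route from c2: 2× down (reaching c4), left to b4, 3× up (reaching b1) — 6 moves in all.
Check: all required cells visited; 6 ≤ 6 moves.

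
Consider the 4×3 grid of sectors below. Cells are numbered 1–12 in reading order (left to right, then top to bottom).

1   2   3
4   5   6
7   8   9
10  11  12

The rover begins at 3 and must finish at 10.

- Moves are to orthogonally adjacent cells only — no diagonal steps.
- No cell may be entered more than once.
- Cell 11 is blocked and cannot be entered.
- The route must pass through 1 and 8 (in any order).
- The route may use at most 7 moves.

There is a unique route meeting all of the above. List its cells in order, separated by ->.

3 -> 2 -> 1 -> 4 -> 5 -> 8 -> 7 -> 10

Any route must reach 1 and 8 and still end at 10 within 7 moves, so the order of the required stops is forced.
Route from 3: left 2 to 1, down 1 to 4, right 1 to 5, down 1 to 8, left 1 to 7, down 1 to 10 — 7 moves in all.
Check: all required cells visited; 7 ≤ 7 moves.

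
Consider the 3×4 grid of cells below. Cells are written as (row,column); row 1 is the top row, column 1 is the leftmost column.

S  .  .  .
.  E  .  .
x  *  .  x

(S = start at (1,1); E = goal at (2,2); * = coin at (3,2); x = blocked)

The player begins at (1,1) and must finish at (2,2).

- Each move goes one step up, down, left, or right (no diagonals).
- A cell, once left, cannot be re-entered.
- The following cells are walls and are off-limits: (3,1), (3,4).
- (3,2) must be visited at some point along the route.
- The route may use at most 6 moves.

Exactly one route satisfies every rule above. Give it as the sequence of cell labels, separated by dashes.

(1,1) - (1,2) - (1,3) - (2,3) - (3,3) - (3,2) - (2,2)

The 6-move cap with required stops at (3,2) leaves no slack for detours.
Route from (1,1): right 2 to (1,3), down 2 to (3,3), left 1 to (3,2), up 1 to (2,2) — 6 moves in all.
Check: all required cells visited; 6 ≤ 6 moves.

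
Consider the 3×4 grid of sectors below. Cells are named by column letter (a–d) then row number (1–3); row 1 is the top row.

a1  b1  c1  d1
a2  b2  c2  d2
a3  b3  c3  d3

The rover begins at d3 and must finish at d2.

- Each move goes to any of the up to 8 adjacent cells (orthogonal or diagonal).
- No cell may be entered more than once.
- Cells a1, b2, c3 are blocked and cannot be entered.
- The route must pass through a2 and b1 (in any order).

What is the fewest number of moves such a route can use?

Any route passes through a2 and b1 in some order between d3 and d2. Summing Chebyshev distances along each leg and taking the cheapest ordering (d3 → b1 → a2 → d2) gives a lower bound of 2 + 1 + 3 = 6 moves.
A route of 6 moves achieves this: d3 → c2 → b3 → a2 → b1 → c1 → d2.
Since 6 matches the lower bound, it is optimal.

6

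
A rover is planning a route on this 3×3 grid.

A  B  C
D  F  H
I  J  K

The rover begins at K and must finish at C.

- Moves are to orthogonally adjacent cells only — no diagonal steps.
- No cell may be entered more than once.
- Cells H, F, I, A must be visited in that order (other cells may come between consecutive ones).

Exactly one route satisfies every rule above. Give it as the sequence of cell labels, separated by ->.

The waypoints must appear in the order H, F, I, A, with no cell reused.
Route from K: up to H, left to F, down to J, left to I, 2× up (reaching A), 2× right (reaching C) — 8 moves in all.
Check: order respected (H at step 1, F at step 2, I at step 4, A at step 6).

K -> H -> F -> J -> I -> D -> A -> B -> C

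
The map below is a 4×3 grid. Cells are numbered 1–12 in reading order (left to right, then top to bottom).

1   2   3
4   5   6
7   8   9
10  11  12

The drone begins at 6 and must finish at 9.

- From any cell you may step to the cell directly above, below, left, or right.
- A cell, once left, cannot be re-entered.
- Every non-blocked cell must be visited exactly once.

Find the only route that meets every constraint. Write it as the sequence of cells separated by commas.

6, 3, 2, 1, 4, 5, 8, 7, 10, 11, 12, 9

Need to visit all 12 open cells exactly once, starting at 6 and ending at 9.
Cell 12 has only two open neighbours (9 and 11), so the path must pass straight through it: one of those is the cell it's entered from and the other is where it exits.
Route from 6: up 1 to 3, left 2 to 1, down 1 to 4, right 1 to 5, down 1 to 8, left 1 to 7, down 1 to 10, right 2 to 12, up 1 to 9 — 11 moves in all.
Check: all 12 open cells covered.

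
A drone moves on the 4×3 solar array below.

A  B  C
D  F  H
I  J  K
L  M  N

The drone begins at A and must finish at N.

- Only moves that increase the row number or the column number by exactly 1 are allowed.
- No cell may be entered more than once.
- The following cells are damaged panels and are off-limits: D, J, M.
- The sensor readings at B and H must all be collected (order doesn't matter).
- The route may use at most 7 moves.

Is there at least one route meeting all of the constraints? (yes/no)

One route that works: A → B → F → H → K → N.

yes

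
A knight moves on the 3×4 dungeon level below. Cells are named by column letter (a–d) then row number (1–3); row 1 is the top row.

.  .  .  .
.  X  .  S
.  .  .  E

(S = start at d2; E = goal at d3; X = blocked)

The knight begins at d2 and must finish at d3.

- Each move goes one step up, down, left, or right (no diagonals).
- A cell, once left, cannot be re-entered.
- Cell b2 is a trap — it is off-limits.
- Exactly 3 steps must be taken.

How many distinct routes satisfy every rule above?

Need simple routes of exactly 3 moves from d2 to d3 (Manhattan distance 1, so 1 moves are spent on a detour and 1 undoing it).
Enumerating: d2 c2 c3 d3.
That gives 1 route.

1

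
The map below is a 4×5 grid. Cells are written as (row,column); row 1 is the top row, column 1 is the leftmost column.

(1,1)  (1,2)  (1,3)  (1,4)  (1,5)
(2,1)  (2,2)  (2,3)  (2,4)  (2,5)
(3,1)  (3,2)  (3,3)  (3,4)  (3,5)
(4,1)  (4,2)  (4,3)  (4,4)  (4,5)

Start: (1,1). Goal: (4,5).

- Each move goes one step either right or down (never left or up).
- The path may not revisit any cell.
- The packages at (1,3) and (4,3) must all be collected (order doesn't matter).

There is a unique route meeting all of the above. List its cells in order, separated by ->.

(1,1) -> (1,2) -> (1,3) -> (2,3) -> (3,3) -> (4,3) -> (4,4) -> (4,5)

Moves only go right or down, so the column and row indices never decrease.
Route from (1,1): 2× right (reaching (1,3)), 3× down (reaching (4,3)), 2× right (reaching (4,5)) — 7 moves in all.
Check: all required cells visited.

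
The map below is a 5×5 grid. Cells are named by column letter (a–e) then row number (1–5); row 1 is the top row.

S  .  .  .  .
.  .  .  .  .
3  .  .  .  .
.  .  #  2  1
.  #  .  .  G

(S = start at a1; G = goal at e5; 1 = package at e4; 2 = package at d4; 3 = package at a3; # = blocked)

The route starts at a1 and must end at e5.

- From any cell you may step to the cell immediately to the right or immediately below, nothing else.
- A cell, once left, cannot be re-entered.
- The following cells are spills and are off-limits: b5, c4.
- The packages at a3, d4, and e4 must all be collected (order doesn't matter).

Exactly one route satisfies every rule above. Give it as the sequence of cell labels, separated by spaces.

a1 a2 a3 b3 c3 d3 d4 e4 e5

Moves only go right or down, so the column and row indices never decrease.
Route from a1: 2× down (reaching a3), 3× right (reaching d3), down to d4, right to e4, down to e5 — 8 moves in all.
Check: all required cells visited.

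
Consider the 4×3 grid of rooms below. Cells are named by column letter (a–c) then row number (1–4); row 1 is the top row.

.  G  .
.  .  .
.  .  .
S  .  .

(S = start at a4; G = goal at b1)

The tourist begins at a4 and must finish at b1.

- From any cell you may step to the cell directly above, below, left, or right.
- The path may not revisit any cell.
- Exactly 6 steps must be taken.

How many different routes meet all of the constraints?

14

Need simple routes of exactly 6 moves from a4 to b1 (Manhattan distance 4, so 1 moves are spent on a detour and 1 undoing it).
Branch systematically from the start, pruning whenever the remaining move budget drops below the Manhattan distance to b1 or differs from it in parity. Grouping the completions by first move — via a3: 5; via b4: 9 — and summing: 5 + 9 = 14.
That gives 14 routes.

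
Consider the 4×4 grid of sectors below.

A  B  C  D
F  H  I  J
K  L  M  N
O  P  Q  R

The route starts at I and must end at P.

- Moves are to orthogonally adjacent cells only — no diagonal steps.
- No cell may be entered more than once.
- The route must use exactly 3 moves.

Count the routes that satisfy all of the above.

3

Need simple routes of exactly 3 moves from I to P (Manhattan distance 3, so 0 moves are spent on a detour and 0 undoing it).
Enumerating: I M Q P | I M L P | I H L P.
That gives 3 routes.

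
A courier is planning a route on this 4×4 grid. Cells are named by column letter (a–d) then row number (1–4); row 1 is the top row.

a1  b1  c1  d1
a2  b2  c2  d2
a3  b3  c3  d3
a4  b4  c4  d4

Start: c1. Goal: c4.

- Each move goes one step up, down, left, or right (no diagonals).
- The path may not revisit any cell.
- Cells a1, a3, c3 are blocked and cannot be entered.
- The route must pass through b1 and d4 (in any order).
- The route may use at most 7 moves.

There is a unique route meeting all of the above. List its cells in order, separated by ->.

c1 -> b1 -> b2 -> c2 -> d2 -> d3 -> d4 -> c4

Any route must reach b1 and d4 and still end at c4 within 7 moves, so the order of the required stops is forced.
Route from c1: left to b1, down to b2, 2× right (reaching d2), 2× down (reaching d4), left to c4 — 7 moves in all.
Check: all required cells visited; 7 ≤ 7 moves.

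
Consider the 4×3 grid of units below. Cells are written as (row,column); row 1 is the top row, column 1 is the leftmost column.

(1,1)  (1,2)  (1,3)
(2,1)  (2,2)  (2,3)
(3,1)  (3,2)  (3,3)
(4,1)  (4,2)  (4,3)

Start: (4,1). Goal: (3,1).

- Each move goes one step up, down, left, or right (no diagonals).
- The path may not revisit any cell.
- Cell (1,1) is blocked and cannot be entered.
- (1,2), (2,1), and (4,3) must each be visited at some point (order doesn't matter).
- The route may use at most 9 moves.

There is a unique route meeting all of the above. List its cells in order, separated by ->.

(4,1) -> (4,2) -> (4,3) -> (3,3) -> (2,3) -> (1,3) -> (1,2) -> (2,2) -> (2,1) -> (3,1)

The 9-move cap with required stops at (1,2), (2,1), (4,3) leaves no slack for detours.
Route from (4,1): 2× right (reaching (4,3)), 3× up (reaching (1,3)), left to (1,2), down to (2,2), left to (2,1), down to (3,1) — 9 moves in all.
Check: all required cells visited; 9 ≤ 9 moves.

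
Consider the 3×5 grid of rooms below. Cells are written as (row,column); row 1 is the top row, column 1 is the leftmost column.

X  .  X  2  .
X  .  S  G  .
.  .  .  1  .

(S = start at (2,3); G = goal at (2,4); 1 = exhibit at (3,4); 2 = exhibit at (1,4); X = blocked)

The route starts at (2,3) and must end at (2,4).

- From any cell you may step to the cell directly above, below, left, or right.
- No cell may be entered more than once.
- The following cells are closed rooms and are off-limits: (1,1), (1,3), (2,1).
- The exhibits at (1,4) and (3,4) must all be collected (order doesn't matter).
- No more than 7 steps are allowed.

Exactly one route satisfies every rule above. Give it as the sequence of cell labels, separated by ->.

Any route must reach (1,4) and (3,4) and still end at (2,4) within 7 moves, so the order of the required stops is forced.
Route from (2,3): down 1 to (3,3), right 2 to (3,5), up 2 to (1,5), left 1 to (1,4), down 1 to (2,4) — 7 moves in all.
Check: all required cells visited; 7 ≤ 7 moves.

(2,3) -> (3,3) -> (3,4) -> (3,5) -> (2,5) -> (1,5) -> (1,4) -> (2,4)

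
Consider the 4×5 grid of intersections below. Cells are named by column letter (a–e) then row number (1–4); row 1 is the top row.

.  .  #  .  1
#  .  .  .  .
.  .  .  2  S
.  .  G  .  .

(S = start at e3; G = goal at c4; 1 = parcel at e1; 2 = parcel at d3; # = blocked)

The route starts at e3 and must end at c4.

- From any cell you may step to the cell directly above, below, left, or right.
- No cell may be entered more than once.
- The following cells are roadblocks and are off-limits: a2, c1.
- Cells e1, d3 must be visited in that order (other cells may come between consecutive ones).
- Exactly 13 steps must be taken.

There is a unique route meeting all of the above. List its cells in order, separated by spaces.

e3 e2 e1 d1 d2 d3 c3 c2 b2 b3 a3 a4 b4 c4

The waypoints must appear in the order e1, d3, with no cell reused.
Route from e3: 2× up (reaching e1), left to d1, 2× down (reaching d3), left to c3, up to c2, left to b2, down to b3, left to a3, down to a4, 2× right (reaching c4) — 13 moves in all.
Check: order respected (1 at step 2, 2 at step 5); 13 moves as required.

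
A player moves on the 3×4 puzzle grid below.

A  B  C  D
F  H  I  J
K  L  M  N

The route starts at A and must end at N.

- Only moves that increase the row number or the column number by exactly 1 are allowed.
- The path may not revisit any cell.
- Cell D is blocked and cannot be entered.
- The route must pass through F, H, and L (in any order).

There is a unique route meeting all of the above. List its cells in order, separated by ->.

Moves only go right or down, so the column and row indices never decrease.
Route from A: down 1 to F, right 1 to H, down 1 to L, right 2 to N — 5 moves in all.
Check: all required cells visited.

A -> F -> H -> L -> M -> N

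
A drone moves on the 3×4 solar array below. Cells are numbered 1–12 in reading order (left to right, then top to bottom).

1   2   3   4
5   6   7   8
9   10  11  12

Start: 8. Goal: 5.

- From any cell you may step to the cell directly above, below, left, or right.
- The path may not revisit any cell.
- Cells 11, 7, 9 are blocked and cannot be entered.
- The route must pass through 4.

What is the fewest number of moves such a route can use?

5

Any route passes through 4 somewhere between 8 and 5. Summing Manhattan distances along the two legs (8 → 4 → 5) gives a lower bound of 1 + 4 = 5 moves.
A route of 5 moves achieves this: 8 → 4 → 3 → 2 → 6 → 5.
Since 5 matches the lower bound, it is optimal.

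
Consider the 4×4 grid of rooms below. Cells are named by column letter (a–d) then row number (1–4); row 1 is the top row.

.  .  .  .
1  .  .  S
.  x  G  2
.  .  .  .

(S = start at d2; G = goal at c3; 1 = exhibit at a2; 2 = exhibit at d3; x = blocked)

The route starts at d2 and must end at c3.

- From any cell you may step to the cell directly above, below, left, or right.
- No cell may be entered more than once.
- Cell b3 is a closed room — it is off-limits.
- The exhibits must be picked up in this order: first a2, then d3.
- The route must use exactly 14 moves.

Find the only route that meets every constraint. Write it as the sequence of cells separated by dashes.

d2 - d1 - c1 - c2 - b2 - b1 - a1 - a2 - a3 - a4 - b4 - c4 - d4 - d3 - c3

The waypoints must appear in the order a2, d3, with no cell reused.
Route from d2: up 1 to d1, left 1 to c1, down 1 to c2, left 1 to b2, up 1 to b1, left 1 to a1, down 3 to a4, right 3 to d4, up 1 to d3, left 1 to c3 — 14 moves in all.
Check: order respected (1 at step 7, 2 at step 13); 14 moves as required.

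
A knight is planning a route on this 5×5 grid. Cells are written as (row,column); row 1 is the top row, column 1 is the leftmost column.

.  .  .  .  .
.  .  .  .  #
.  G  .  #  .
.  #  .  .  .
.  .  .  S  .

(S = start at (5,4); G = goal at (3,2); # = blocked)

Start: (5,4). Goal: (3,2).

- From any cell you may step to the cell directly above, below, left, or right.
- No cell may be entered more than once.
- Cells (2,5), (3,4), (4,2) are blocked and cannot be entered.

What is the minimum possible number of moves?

4

The Manhattan distance from (5,4) to (3,2) is |5−3| + |4−2| = 4, so at least 4 moves are needed.
A route of 4 moves achieves this: (5,4) → (4,4) → (4,3) → (3,3) → (3,2).
Since 4 matches the lower bound, it is optimal.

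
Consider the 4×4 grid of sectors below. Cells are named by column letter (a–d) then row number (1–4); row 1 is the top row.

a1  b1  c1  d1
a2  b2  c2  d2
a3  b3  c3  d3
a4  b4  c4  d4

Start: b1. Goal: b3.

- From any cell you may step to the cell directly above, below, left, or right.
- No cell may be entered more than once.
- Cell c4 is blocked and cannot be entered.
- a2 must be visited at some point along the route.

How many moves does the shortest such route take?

4

Any route passes through a2 somewhere between b1 and b3. Summing Manhattan distances along the two legs (b1 → a2 → b3) gives a lower bound of 2 + 2 = 4 moves.
A route of 4 moves achieves this: b1 → b2 → a2 → a3 → b3.
Since 4 matches the lower bound, it is optimal.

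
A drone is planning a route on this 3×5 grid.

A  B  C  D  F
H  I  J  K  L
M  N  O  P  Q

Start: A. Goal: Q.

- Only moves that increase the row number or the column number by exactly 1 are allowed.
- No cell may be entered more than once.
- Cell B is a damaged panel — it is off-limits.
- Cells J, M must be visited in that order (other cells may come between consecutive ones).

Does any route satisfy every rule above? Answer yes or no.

M lies to the left of J, so going from J to M would need a leftward move — but moves only go right/down, so J cannot be visited before M.

no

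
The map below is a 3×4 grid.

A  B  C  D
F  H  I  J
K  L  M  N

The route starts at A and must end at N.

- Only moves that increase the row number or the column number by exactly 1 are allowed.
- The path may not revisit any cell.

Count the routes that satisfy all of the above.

10

A right/down-only route from A to N makes exactly 2 down-moves and 3 right-moves in some order.
With no other constraints that would be C(5,2) = 10 routes.
That gives 10 routes.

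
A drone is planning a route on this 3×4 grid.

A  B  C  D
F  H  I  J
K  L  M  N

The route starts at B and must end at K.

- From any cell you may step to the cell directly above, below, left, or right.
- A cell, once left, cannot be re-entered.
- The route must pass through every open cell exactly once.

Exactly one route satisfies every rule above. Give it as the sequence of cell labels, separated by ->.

B -> A -> F -> H -> I -> C -> D -> J -> N -> M -> L -> K

Need to visit all 12 open cells exactly once, starting at B and ending at K.
Cell A has only two open neighbours (F and B), so the path must pass straight through it: one of those is the cell it's entered from and the other is where it exits.
Route from B: left 1 to A, down 1 to F, right 2 to I, up 1 to C, right 1 to D, down 2 to N, left 3 to K — 11 moves in all.
Check: all 12 open cells covered.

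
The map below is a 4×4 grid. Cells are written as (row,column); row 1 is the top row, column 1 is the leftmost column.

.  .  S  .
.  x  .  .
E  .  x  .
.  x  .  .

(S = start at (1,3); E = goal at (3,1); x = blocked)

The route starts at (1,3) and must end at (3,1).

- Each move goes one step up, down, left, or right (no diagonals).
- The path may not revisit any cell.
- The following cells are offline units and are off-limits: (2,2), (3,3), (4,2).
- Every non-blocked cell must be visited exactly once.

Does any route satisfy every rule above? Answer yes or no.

no

Cell (3,2) has only one open neighbour but is neither the start nor the goal, so a Hamiltonian route would have to both enter and leave it through the same neighbour — impossible without revisiting.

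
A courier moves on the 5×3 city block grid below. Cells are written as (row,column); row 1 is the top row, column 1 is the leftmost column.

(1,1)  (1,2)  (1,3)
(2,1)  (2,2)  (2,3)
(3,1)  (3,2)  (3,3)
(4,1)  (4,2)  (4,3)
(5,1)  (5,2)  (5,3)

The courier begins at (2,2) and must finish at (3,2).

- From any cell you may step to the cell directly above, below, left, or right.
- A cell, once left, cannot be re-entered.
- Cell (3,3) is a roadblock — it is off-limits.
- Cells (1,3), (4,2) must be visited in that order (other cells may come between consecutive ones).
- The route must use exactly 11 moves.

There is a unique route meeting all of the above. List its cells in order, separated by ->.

The waypoints must appear in the order (1,3), (4,2), with no cell reused.
Route from (2,2): right to (2,3), up to (1,3), 2× left (reaching (1,1)), 4× down (reaching (5,1)), right to (5,2), 2× up (reaching (3,2)) — 11 moves in all.
Check: order respected ((1,3) at step 2, (4,2) at step 10); 11 moves as required.

(2,2) -> (2,3) -> (1,3) -> (1,2) -> (1,1) -> (2,1) -> (3,1) -> (4,1) -> (5,1) -> (5,2) -> (4,2) -> (3,2)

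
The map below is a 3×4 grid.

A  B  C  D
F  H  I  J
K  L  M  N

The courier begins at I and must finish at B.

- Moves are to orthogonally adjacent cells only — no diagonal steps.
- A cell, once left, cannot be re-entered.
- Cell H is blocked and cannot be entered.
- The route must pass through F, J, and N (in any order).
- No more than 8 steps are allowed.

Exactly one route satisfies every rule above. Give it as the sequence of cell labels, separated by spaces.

Any route must reach F, J, and N and still end at B within 8 moves, so the order of the required stops is forced.
Route from I: right 1 to J, down 1 to N, left 3 to K, up 2 to A, right 1 to B — 8 moves in all.
Check: all required cells visited; 8 ≤ 8 moves.

I J N M L K F A B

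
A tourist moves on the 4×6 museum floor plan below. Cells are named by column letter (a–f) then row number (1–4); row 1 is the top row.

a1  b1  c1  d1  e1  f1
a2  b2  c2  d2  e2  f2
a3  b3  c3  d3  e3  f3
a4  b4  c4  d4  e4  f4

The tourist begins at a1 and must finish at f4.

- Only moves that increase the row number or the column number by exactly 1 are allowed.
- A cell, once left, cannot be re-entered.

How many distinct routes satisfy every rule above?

56

A right/down-only route from a1 to f4 makes exactly 3 down-moves and 5 right-moves in some order.
With no other constraints that would be C(8,3) = 56 routes.
That gives 56 routes.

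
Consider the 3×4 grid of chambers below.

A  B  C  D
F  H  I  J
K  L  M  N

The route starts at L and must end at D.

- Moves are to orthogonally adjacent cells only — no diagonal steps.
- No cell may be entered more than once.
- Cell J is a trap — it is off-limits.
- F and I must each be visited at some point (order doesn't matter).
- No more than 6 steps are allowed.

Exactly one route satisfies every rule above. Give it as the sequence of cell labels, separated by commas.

The 6-move cap with required stops at F, I leaves no slack for detours.
Route from L: left to K, up to F, 2× right (reaching I), up to C, right to D — 6 moves in all.
Check: all required cells visited; 6 ≤ 6 moves.

L, K, F, H, I, C, D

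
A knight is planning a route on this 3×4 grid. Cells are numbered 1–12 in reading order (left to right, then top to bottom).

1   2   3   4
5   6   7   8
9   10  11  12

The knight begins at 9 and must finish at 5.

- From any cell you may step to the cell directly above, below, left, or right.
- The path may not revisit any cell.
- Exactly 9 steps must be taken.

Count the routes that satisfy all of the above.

9

Need simple routes of exactly 9 moves from 9 to 5 (Manhattan distance 1, so 4 moves are spent on a detour and 4 undoing it).
Branch systematically from the start, pruning whenever the remaining move budget drops below the Manhattan distance to 5 or differs from it in parity. Every completion starts via 10: 9 (no valid completion starts via 5).
That gives 9 routes.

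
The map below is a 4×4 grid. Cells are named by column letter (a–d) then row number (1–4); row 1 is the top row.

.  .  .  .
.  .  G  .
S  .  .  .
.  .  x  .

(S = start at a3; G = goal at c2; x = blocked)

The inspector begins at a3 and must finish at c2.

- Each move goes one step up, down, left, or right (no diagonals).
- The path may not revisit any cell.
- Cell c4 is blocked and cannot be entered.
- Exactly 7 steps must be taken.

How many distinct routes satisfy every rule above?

9

Need simple routes of exactly 7 moves from a3 to c2 (Manhattan distance 3, so 2 moves are spent on a detour and 2 undoing it).
Branch systematically from the start, pruning whenever the remaining move budget drops below the Manhattan distance to c2 or differs from it in parity. Grouping the completions by first move — via a2: 4; via a4: 2; via b3: 3 — and summing: 4 + 2 + 3 = 9.
That gives 9 routes.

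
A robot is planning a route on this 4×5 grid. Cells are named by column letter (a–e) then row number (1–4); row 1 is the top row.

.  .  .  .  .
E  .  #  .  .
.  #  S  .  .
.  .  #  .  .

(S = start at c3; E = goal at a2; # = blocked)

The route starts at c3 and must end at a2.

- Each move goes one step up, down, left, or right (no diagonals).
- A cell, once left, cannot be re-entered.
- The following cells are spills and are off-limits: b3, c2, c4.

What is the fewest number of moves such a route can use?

The Manhattan distance from c3 to a2 is |3−2| + |3−1| = 3, so at least 3 moves are needed.
That bound ignores the blocked cells. Measuring each leg by the fewest moves that actually steer around them (c3→a2: 7) raises the lower bound to 7.
A route of 7 moves exists: c3 → d3 → d2 → d1 → c1 → b1 → b2 → a2.
Since 7 matches that lower bound, it is optimal.

7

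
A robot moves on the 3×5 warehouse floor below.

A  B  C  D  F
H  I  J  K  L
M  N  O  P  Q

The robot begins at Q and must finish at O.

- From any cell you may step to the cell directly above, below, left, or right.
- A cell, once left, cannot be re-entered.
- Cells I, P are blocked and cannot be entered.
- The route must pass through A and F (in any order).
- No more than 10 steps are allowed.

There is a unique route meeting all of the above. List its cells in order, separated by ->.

The budget equals the shortest possible length, so every move has to be on a shortest route through the required cells.
Route from Q: up 2 to F, left 4 to A, down 2 to M, right 2 to O — 10 moves in all.
Check: all required cells visited; 10 ≤ 10 moves.

Q -> L -> F -> D -> C -> B -> A -> H -> M -> N -> O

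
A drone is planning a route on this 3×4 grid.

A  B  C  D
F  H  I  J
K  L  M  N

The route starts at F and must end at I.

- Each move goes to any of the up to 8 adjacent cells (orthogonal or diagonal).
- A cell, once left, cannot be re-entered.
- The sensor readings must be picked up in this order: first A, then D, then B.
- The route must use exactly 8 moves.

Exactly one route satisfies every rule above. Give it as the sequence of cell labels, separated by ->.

F -> A -> H -> M -> J -> D -> C -> B -> I

The waypoints must appear in the order A, D, B, with no cell reused.
Route from F: up 1 to A, down-right 2 to M, up-right 1 to J, up 1 to D, left 2 to B, down-right 1 to I — 8 moves in all.
Check: order respected (A at step 1, D at step 5, B at step 7); 8 moves as required.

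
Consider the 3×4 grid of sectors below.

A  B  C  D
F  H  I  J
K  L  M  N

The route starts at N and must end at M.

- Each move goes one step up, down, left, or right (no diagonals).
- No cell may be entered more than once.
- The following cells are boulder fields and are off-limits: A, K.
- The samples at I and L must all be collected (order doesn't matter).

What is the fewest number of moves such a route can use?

5

Any route passes through I and L in some order between N and M. Summing Manhattan distances along each leg and taking the cheapest ordering (N → L → I → M) gives a lower bound of 2 + 2 + 1 = 5 moves.
A route of 5 moves achieves this: N → J → I → H → L → M.
Since 5 matches the lower bound, it is optimal.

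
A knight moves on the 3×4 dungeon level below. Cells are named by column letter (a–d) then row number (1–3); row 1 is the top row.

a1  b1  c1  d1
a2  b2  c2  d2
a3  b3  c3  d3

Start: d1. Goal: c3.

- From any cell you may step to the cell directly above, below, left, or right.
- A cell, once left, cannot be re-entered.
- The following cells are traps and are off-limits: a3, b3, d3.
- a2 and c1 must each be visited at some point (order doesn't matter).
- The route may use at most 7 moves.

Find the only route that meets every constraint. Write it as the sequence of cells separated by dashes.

Any route must reach a2 and c1 and still end at c3 within 7 moves, so the order of the required stops is forced.
Route from d1: 3× left (reaching a1), down to a2, 2× right (reaching c2), down to c3 — 7 moves in all.
Check: all required cells visited; 7 ≤ 7 moves.

d1 - c1 - b1 - a1 - a2 - b2 - c2 - c3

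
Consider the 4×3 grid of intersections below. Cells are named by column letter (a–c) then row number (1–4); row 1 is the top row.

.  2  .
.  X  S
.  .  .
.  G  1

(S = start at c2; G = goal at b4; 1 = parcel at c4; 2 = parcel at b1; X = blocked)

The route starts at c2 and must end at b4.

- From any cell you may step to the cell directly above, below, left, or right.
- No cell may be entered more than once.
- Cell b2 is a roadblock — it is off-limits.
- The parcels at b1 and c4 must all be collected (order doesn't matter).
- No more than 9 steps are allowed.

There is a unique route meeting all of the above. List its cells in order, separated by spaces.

c2 c1 b1 a1 a2 a3 b3 c3 c4 b4

Any route must reach b1 and c4 and still end at b4 within 9 moves, so the order of the required stops is forced.
Route from c2: up 1 to c1, left 2 to a1, down 2 to a3, right 2 to c3, down 1 to c4, left 1 to b4 — 9 moves in all.
Check: all required cells visited; 9 ≤ 9 moves.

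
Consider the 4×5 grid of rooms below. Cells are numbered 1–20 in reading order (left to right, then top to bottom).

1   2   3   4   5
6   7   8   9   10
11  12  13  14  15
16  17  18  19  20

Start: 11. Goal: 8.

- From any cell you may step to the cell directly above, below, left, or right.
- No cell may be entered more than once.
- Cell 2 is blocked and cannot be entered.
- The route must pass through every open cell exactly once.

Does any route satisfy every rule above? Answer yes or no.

no

Cell 1 has only one open neighbour but is neither the start nor the goal, so a Hamiltonian route would have to both enter and leave it through the same neighbour — impossible without revisiting.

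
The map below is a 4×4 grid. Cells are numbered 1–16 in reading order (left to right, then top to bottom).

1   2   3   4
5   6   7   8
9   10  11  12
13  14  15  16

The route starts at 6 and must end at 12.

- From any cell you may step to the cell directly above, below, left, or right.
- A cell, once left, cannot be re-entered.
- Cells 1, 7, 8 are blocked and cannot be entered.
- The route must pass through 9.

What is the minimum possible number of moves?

Any route passes through 9 somewhere between 6 and 12. Summing Manhattan distances along the two legs (6 → 9 → 12) gives a lower bound of 2 + 3 = 5 moves.
A route of 5 moves achieves this: 6 → 5 → 9 → 10 → 11 → 12.
Since 5 matches the lower bound, it is optimal.

5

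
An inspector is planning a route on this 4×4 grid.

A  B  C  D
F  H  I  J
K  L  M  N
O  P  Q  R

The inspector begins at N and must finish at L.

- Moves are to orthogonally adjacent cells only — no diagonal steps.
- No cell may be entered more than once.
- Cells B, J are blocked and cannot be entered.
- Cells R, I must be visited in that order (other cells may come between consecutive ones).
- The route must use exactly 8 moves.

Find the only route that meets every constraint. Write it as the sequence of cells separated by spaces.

The waypoints must appear in the order R, I, with no cell reused.
Route from N: down to R, left to Q, 2× up (reaching I), 2× left (reaching F), down to K, right to L — 8 moves in all.
Check: order respected (R at step 1, I at step 4); 8 moves as required.

N R Q M I H F K L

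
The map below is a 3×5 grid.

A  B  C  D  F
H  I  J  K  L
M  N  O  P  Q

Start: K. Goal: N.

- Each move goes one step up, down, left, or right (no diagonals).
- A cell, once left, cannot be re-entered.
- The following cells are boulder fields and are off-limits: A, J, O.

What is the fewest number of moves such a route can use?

5

The Manhattan distance from K to N is |2−3| + |4−2| = 3, so at least 3 moves are needed.
That bound ignores the blocked cells. Measuring each leg by the fewest moves that actually steer around them (K→N: 5) raises the lower bound to 5.
A route of 5 moves exists: K → D → C → B → I → N.
Since 5 matches that lower bound, it is optimal.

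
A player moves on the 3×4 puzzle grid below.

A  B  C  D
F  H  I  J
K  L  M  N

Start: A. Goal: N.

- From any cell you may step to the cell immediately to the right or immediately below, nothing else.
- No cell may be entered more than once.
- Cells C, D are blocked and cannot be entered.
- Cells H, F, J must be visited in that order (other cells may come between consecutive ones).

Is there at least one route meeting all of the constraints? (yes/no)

F lies to the left of H, so going from H to F would need a leftward move — but moves only go right/down, so H cannot be visited before F.

no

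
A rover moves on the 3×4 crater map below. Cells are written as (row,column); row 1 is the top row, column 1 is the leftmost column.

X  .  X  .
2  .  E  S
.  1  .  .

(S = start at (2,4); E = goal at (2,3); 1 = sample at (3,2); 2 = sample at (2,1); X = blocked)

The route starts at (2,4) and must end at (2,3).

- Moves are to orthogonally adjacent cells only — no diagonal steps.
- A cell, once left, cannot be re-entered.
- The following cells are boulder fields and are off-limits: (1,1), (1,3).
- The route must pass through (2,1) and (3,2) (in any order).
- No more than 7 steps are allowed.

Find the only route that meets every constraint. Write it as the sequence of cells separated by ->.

The 7-move cap with required stops at (2,1), (3,2) leaves no slack for detours.
Route from (2,4): down 1 to (3,4), left 3 to (3,1), up 1 to (2,1), right 2 to (2,3) — 7 moves in all.
Check: all required cells visited; 7 ≤ 7 moves.

(2,4) -> (3,4) -> (3,3) -> (3,2) -> (3,1) -> (2,1) -> (2,2) -> (2,3)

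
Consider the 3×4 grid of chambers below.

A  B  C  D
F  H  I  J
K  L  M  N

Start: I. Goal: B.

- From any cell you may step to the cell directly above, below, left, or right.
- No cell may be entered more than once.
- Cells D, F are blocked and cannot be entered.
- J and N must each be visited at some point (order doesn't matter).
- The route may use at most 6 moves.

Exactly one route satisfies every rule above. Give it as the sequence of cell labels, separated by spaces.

I J N M L H B

Any route must reach J and N and still end at B within 6 moves, so the order of the required stops is forced.
Route from I: right to J, down to N, 2× left (reaching L), 2× up (reaching B) — 6 moves in all.
Check: all required cells visited; 6 ≤ 6 moves.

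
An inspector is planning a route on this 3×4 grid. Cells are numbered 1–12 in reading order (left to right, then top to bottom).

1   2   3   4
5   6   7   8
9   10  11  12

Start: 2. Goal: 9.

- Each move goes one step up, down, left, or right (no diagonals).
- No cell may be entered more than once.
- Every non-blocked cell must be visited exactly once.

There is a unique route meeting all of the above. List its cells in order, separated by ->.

2 -> 1 -> 5 -> 6 -> 7 -> 3 -> 4 -> 8 -> 12 -> 11 -> 10 -> 9

Need to visit all 12 open cells exactly once, starting at 2 and ending at 9.
Cell 4 has only two open neighbours (8 and 3), so the path must pass straight through it: one of those is the cell it's entered from and the other is where it exits.
Route from 2: left 1 to 1, down 1 to 5, right 2 to 7, up 1 to 3, right 1 to 4, down 2 to 12, left 3 to 9 — 11 moves in all.
Check: all 12 open cells covered.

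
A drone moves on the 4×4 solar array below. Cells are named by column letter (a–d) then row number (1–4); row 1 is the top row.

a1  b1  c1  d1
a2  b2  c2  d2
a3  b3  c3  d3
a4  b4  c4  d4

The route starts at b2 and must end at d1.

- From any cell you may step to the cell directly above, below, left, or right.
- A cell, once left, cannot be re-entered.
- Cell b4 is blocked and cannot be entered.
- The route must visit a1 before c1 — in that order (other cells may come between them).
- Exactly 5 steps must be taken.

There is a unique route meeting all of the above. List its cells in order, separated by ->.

b2 -> a2 -> a1 -> b1 -> c1 -> d1

The waypoints must appear in the order a1, c1, with no cell reused.
Route from b2: left to a2, up to a1, 3× right (reaching d1) — 5 moves in all.
Check: order respected (a1 at step 2, c1 at step 4); 5 moves as required.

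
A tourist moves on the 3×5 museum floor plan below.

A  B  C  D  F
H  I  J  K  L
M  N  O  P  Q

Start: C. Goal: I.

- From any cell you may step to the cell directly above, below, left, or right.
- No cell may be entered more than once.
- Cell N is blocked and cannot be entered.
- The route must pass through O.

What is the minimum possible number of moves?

Any route passes through O somewhere between C and I. Summing Manhattan distances along the two legs (C → O → I) gives a lower bound of 2 + 2 = 4 moves.
The shortest route satisfying every rule uses 6 moves: C → D → K → P → O → J → I.
The no-revisit rule (legs can't share cells) pushes the minimum above the 4-move bound; an exhaustive check rules out every length from 4 to 5, leaving 6 as the minimum.

6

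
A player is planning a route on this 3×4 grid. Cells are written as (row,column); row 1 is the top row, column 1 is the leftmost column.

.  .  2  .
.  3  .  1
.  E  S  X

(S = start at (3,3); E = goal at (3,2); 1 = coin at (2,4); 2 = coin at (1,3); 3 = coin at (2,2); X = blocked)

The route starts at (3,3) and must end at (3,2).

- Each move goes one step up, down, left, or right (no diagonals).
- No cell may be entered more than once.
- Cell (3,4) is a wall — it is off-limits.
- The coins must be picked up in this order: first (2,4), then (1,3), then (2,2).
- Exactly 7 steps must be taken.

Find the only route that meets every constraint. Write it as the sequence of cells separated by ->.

The waypoints must appear in the order (2,4), (1,3), (2,2), with no cell reused.
Route from (3,3): up to (2,3), right to (2,4), up to (1,4), 2× left (reaching (1,2)), 2× down (reaching (3,2)) — 7 moves in all.
Check: order respected (1 at step 2, 2 at step 4, 3 at step 6); 7 moves as required.

(3,3) -> (2,3) -> (2,4) -> (1,4) -> (1,3) -> (1,2) -> (2,2) -> (3,2)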